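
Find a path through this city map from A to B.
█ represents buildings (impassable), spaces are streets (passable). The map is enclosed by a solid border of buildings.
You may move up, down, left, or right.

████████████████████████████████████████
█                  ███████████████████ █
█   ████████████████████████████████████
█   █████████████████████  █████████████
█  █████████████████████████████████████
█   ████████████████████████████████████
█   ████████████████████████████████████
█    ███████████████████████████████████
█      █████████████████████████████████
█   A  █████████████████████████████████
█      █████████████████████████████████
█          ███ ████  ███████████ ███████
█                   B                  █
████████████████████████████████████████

Finding the shortest path from A to B:
Movement: cardinal only
Path length: 19 steps
Directions: down → down → down → right → right → right → right → right → right → right → right → right → right → right → right → right → right → right → right

Solution:

████████████████████████████████████████
█                  ███████████████████ █
█   ████████████████████████████████████
█   █████████████████████  █████████████
█  █████████████████████████████████████
█   ████████████████████████████████████
█   ████████████████████████████████████
█    ███████████████████████████████████
█      █████████████████████████████████
█   A  █████████████████████████████████
█   ↓  █████████████████████████████████
█   ↓      ███ ████  ███████████ ███████
█   ↳→→→→→→→→→→→→→→→B                  █
████████████████████████████████████████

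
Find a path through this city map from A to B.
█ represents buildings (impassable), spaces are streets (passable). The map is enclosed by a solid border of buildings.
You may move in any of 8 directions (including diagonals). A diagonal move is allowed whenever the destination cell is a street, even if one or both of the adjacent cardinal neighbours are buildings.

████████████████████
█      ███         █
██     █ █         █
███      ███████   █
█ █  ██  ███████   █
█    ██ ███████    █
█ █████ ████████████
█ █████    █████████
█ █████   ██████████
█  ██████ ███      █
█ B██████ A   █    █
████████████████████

Finding the shortest path from A to B:
Movement: 8-directional
Path length: 16 steps
Directions: up-left → up → up-left → up-left → up → up → up-left → left → left → down-left → down-left → down-left → down → down → down → down-right

Solution:

████████████████████
█      ███         █
██     █ █         █
███ ↙←←  ███████   █
█ █↙ ██↖ ███████   █
█ ↙  ██↑███████    █
█↓█████↑████████████
█↓█████ ↖  █████████
█↓█████  ↖██████████
█↘ ██████↑███      █
█ B██████ A   █    █
████████████████████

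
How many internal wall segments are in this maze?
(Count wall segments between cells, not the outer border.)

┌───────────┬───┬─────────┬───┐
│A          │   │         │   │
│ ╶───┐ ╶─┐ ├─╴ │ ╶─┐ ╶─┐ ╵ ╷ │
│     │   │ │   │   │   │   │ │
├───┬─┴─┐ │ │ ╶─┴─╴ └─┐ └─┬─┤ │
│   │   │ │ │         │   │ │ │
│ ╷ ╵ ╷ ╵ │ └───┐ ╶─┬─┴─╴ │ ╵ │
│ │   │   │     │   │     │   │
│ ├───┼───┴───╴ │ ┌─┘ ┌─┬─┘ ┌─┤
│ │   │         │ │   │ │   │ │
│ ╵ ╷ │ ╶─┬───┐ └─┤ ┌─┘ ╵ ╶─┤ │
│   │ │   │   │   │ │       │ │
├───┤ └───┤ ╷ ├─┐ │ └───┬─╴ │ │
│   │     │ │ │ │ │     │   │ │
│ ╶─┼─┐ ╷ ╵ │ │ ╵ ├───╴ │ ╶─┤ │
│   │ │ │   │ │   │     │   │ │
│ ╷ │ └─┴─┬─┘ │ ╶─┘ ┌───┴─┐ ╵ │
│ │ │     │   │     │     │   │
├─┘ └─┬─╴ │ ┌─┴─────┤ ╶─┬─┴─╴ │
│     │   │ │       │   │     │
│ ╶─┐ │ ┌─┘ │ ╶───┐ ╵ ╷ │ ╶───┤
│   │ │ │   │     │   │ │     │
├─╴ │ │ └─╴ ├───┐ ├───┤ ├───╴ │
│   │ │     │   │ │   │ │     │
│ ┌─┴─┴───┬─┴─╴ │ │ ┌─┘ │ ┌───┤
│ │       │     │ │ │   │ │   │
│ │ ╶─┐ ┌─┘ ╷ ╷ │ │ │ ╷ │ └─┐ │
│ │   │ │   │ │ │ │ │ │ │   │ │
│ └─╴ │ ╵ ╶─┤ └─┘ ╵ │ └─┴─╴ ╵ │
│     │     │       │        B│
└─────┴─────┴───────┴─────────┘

Counting internal wall segments:
Total internal walls: 196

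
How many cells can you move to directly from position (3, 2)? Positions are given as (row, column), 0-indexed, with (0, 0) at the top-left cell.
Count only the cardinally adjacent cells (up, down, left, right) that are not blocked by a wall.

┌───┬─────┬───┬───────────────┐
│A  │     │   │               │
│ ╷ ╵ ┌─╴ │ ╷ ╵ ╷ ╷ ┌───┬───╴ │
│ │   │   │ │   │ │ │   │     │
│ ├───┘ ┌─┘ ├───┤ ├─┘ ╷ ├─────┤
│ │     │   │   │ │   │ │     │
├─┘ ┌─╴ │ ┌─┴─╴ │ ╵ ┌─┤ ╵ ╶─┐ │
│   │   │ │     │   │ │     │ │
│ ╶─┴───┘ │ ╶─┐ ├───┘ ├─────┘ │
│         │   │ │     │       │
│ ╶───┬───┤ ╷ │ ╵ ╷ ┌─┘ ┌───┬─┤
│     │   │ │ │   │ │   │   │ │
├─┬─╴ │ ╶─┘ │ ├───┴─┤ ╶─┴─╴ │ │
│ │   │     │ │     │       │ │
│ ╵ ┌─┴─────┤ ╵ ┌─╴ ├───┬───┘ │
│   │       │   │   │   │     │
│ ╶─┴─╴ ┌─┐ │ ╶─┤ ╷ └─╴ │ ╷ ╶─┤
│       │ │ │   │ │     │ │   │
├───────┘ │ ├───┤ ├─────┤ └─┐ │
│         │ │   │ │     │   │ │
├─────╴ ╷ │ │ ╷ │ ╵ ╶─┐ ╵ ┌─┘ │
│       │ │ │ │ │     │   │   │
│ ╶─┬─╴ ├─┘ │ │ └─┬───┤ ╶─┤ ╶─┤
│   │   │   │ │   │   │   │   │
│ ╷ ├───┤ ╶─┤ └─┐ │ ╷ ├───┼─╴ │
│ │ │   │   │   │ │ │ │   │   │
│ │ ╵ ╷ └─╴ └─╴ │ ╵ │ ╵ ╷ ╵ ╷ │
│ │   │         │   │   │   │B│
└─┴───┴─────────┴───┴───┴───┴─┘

Checking passable neighbors of (3, 2):
Neighbors: (3, 3)
Count: 1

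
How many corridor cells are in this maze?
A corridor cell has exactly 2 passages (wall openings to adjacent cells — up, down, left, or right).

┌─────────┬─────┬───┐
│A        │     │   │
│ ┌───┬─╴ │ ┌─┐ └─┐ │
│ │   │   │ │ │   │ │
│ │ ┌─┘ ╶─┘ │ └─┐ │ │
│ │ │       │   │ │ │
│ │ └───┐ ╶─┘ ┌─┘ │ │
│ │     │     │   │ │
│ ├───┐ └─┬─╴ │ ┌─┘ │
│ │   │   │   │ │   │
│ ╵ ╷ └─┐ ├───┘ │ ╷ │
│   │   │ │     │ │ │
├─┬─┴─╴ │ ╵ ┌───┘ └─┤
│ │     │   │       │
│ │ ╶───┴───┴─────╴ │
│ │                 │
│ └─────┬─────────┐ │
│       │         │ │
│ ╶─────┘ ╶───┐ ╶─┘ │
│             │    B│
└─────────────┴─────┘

Counting cells with exactly 2 passages:
Total corridor cells: 78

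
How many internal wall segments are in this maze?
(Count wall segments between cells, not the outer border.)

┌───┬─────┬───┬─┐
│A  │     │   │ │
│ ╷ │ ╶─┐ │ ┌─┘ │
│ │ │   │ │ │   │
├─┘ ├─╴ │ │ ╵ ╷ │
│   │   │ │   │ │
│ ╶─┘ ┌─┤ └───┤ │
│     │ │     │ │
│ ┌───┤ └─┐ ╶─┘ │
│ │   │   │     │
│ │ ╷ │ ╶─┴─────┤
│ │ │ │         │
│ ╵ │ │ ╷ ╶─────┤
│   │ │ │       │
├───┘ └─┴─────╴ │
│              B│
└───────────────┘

Counting internal wall segments:
Total internal walls: 49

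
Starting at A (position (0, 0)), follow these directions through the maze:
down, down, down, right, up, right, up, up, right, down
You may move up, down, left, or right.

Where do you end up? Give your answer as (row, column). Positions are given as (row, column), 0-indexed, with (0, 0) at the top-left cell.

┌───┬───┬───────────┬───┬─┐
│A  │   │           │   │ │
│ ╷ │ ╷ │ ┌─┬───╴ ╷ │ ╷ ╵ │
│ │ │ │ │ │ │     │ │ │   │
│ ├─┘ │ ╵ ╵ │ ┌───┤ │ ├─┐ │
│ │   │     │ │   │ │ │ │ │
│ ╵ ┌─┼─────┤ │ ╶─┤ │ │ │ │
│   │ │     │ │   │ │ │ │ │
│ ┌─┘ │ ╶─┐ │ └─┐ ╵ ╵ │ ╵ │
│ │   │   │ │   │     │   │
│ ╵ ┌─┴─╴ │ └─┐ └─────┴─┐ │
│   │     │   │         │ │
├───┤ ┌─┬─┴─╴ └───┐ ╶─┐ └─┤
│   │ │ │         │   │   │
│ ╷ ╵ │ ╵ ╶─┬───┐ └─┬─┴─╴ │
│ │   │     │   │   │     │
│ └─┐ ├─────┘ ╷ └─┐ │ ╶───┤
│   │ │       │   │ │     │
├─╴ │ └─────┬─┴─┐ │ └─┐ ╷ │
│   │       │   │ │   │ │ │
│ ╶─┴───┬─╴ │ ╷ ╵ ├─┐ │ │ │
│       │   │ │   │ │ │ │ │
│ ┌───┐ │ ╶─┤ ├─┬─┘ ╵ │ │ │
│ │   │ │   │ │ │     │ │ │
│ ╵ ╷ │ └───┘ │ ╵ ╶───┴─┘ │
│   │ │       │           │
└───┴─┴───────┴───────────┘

Following directions step by step:
Start: (0, 0)
  down: (0, 0) → (1, 0)
  down: (1, 0) → (2, 0)
  down: (2, 0) → (3, 0)
  right: (3, 0) → (3, 1)
  up: (3, 1) → (2, 1)
  right: (2, 1) → (2, 2)
  up: (2, 2) → (1, 2)
  up: (1, 2) → (0, 2)
  right: (0, 2) → (0, 3)
  down: (0, 3) → (1, 3)
Final position: (1, 3)

Path taken:

┌───┬───┬───────────┬───┬─┐
│A  │↱ ↓│           │   │ │
│ ╷ │ ╷ │ ┌─┬───╴ ╷ │ ╷ ╵ │
│↓│ │↑│B│ │ │     │ │ │   │
│ ├─┘ │ ╵ ╵ │ ┌───┤ │ ├─┐ │
│↓│↱ ↑│     │ │   │ │ │ │ │
│ ╵ ┌─┼─────┤ │ ╶─┤ │ │ │ │
│↳ ↑│ │     │ │   │ │ │ │ │
│ ┌─┘ │ ╶─┐ │ └─┐ ╵ ╵ │ ╵ │
│ │   │   │ │   │     │   │
│ ╵ ┌─┴─╴ │ └─┐ └─────┴─┐ │
│   │     │   │         │ │
├───┤ ┌─┬─┴─╴ └───┐ ╶─┐ └─┤
│   │ │ │         │   │   │
│ ╷ ╵ │ ╵ ╶─┬───┐ └─┬─┴─╴ │
│ │   │     │   │   │     │
│ └─┐ ├─────┘ ╷ └─┐ │ ╶───┤
│   │ │       │   │ │     │
├─╴ │ └─────┬─┴─┐ │ └─┐ ╷ │
│   │       │   │ │   │ │ │
│ ╶─┴───┬─╴ │ ╷ ╵ ├─┐ │ │ │
│       │   │ │   │ │ │ │ │
│ ┌───┐ │ ╶─┤ ├─┬─┘ ╵ │ │ │
│ │   │ │   │ │ │     │ │ │
│ ╵ ╷ │ └───┘ │ ╵ ╶───┴─┘ │
│   │ │       │           │
└───┴─┴───────┴───────────┘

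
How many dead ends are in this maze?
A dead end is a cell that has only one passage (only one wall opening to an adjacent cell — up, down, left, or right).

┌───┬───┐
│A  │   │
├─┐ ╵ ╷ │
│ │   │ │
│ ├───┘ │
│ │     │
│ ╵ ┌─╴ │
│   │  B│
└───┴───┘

Checking each cell for number of passages:

Dead ends found at positions:
  (0, 0)
  (1, 0)
  (3, 2)
Total dead ends: 3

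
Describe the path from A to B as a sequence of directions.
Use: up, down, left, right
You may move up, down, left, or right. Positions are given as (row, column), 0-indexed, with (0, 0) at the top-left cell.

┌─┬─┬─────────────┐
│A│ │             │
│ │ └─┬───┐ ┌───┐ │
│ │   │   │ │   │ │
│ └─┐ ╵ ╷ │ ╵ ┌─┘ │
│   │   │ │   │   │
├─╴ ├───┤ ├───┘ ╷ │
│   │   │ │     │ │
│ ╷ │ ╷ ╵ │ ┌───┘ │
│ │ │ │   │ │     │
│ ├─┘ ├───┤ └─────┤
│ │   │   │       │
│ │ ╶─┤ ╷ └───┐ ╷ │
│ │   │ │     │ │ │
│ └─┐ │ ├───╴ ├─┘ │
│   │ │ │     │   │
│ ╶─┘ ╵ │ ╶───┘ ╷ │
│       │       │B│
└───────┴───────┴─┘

Finding the path and converting it to directions:
Path through cells: (0,0) → (1,0) → (2,0) → (2,1) → (3,1) → (3,0) → (4,0) → (5,0) → (6,0) → (7,0) → (8,0) → (8,1) → (8,2) → (8,3) → (7,3) → (6,3) → (5,3) → (5,4) → (6,4) → (6,5) → (6,6) → (7,6) → (7,5) → (7,4) → (8,4) → (8,5) → (8,6) → (8,7) → (7,7) → (7,8) → (8,8)
Directions: down, down, right, down, left, down, down, down, down, down, right, right, right, up, up, up, right, down, right, right, down, left, left, down, right, right, right, up, right, down

Solution:

┌─┬─┬─────────────┐
│A│ │             │
│ │ └─┬───┐ ┌───┐ │
│↓│   │   │ │   │ │
│ └─┐ ╵ ╷ │ ╵ ┌─┘ │
│↳ ↓│   │ │   │   │
├─╴ ├───┤ ├───┘ ╷ │
│↓ ↲│   │ │     │ │
│ ╷ │ ╷ ╵ │ ┌───┘ │
│↓│ │ │   │ │     │
│ ├─┘ ├───┤ └─────┤
│↓│   │↱ ↓│       │
│ │ ╶─┤ ╷ └───┐ ╷ │
│↓│   │↑│↳ → ↓│ │ │
│ └─┐ │ ├───╴ ├─┘ │
│↓  │ │↑│↓ ← ↲│↱ ↓│
│ ╶─┘ ╵ │ ╶───┘ ╷ │
│↳ → → ↑│↳ → → ↑│B│
└───────┴───────┴─┘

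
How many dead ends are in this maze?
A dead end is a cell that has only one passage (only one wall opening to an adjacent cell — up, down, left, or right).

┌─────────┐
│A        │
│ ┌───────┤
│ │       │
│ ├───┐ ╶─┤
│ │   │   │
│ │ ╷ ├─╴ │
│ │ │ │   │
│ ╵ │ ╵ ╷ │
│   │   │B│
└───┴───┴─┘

Checking each cell for number of passages:

Dead ends found at positions:
  (0, 4)
  (1, 1)
  (1, 4)
  (4, 4)
Total dead ends: 4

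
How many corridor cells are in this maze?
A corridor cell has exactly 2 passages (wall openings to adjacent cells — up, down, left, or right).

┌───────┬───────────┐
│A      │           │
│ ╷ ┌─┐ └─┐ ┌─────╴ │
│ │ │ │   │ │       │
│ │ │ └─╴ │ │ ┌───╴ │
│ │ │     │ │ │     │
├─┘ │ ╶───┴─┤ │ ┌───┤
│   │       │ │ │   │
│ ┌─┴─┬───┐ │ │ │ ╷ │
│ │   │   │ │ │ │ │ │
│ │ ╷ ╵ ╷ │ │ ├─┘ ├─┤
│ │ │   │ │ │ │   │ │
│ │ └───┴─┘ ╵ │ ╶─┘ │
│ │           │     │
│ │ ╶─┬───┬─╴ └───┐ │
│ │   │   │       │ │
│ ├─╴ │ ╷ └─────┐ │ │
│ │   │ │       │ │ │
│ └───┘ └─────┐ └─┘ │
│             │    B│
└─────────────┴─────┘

Counting cells with exactly 2 passages:
Total corridor cells: 78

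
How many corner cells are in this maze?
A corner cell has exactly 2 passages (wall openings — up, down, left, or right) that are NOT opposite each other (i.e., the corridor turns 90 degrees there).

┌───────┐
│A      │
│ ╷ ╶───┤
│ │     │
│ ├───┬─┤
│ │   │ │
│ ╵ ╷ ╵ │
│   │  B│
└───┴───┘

Counting corner cells (2 non-opposite passages):
Total corners: 8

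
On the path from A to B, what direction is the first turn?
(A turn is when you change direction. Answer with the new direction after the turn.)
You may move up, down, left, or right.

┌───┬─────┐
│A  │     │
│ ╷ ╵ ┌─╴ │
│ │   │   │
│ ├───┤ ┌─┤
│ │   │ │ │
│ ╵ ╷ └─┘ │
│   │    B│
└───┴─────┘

Directions: down, down, down, right, up, right, down, right, right
First turn direction: right

Solution:

┌───┬─────┐
│A  │     │
│ ╷ ╵ ┌─╴ │
│↓│   │   │
│ ├───┤ ┌─┤
│↓│↱ ↓│ │ │
│ ╵ ╷ └─┘ │
│↳ ↑│↳ → B│
└───┴─────┘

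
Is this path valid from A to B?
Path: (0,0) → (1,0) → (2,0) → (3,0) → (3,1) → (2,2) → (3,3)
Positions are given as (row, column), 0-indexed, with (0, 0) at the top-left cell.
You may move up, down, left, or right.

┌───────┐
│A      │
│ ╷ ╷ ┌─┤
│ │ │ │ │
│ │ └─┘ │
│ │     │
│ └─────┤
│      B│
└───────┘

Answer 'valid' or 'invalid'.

Checking path validity:
Result: Invalid move at step 5: cannot move from (3, 1) to (2, 2).

invalid

Correct solution:

┌───────┐
│A      │
│ ╷ ╷ ┌─┤
│↓│ │ │ │
│ │ └─┘ │
│↓│     │
│ └─────┤
│↳ → → B│
└───────┘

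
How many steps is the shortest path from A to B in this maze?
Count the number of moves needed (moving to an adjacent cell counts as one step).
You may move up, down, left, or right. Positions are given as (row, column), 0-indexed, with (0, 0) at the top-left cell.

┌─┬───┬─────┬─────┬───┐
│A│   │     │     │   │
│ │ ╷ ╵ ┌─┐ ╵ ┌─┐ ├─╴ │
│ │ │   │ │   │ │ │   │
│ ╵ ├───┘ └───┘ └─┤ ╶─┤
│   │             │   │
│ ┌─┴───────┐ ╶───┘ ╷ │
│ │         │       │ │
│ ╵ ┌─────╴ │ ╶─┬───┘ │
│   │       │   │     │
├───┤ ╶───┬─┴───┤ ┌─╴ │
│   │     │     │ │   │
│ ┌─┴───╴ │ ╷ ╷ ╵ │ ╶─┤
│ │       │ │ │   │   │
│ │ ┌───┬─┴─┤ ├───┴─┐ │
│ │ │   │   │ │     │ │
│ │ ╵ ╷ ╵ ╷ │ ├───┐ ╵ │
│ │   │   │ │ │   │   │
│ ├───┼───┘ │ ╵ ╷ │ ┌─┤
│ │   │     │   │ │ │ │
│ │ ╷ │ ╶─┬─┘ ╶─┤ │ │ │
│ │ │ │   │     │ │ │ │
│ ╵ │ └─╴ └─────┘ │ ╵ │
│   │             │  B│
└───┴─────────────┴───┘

Using BFS to find shortest path:
Start: (0, 0), End: (11, 10)
Path found:
(0,0) → (1,0) → (2,0) → (3,0) → (4,0) → (4,1) → (3,1) → (3,2) → (3,3) → (3,4) → (3,5) → (4,5) → (4,4) → (4,3) → (4,2) → (5,2) → (5,3) → (5,4) → (6,4) → (6,3) → (6,2) → (6,1) → (7,1) → (8,1) → (8,2) → (7,2) → (7,3) → (8,3) → (8,4) → (7,4) → (7,5) → (8,5) → (9,5) → (9,4) → (9,3) → (10,3) → (10,4) → (11,4) → (11,5) → (11,6) → (11,7) → (11,8) → (10,8) → (9,8) → (8,8) → (8,7) → (9,7) → (9,6) → (8,6) → (7,6) → (6,6) → (5,6) → (5,7) → (6,7) → (6,8) → (5,8) → (4,8) → (4,9) → (4,10) → (5,10) → (5,9) → (6,9) → (6,10) → (7,10) → (8,10) → (8,9) → (9,9) → (10,9) → (11,9) → (11,10)
Number of steps: 69

Solution:

┌─┬───┬─────┬─────┬───┐
│A│   │     │     │   │
│ │ ╷ ╵ ┌─┐ ╵ ┌─┐ ├─╴ │
│↓│ │   │ │   │ │ │   │
│ ╵ ├───┘ └───┘ └─┤ ╶─┤
│↓  │             │   │
│ ┌─┴───────┐ ╶───┘ ╷ │
│↓│↱ → → → ↓│       │ │
│ ╵ ┌─────╴ │ ╶─┬───┘ │
│↳ ↑│↓ ← ← ↲│   │↱ → ↓│
├───┤ ╶───┬─┴───┤ ┌─╴ │
│   │↳ → ↓│  ↱ ↓│↑│↓ ↲│
│ ┌─┴───╴ │ ╷ ╷ ╵ │ ╶─┤
│ │↓ ← ← ↲│ │↑│↳ ↑│↳ ↓│
│ │ ┌───┬─┴─┤ ├───┴─┐ │
│ │↓│↱ ↓│↱ ↓│↑│     │↓│
│ │ ╵ ╷ ╵ ╷ │ ├───┐ ╵ │
│ │↳ ↑│↳ ↑│↓│↑│↓ ↰│↓ ↲│
│ ├───┼───┘ │ ╵ ╷ │ ┌─┤
│ │   │↓ ← ↲│↑ ↲│↑│↓│ │
│ │ ╷ │ ╶─┬─┘ ╶─┤ │ │ │
│ │ │ │↳ ↓│     │↑│↓│ │
│ ╵ │ └─╴ └─────┘ │ ╵ │
│   │    ↳ → → → ↑│↳ B│
└───┴─────────────┴───┘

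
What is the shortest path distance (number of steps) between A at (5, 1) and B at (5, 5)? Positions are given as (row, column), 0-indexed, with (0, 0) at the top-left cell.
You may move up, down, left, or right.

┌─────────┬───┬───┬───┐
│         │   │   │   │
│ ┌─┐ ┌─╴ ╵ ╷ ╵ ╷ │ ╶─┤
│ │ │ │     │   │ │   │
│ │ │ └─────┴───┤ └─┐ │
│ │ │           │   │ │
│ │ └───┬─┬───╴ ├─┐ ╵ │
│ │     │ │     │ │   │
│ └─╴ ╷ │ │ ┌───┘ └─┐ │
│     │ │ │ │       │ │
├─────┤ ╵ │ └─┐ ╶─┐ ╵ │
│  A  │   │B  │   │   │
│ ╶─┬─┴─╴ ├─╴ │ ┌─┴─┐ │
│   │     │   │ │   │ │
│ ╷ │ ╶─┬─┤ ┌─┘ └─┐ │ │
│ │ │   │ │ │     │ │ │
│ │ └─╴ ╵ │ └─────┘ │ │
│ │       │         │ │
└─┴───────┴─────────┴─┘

Finding path from (5, 1) to (5, 5):
Path: (5,1) → (5,0) → (6,0) → (6,1) → (7,1) → (8,1) → (8,2) → (8,3) → (7,3) → (7,2) → (6,2) → (6,3) → (6,4) → (5,4) → (5,3) → (4,3) → (3,3) → (3,2) → (4,2) → (4,1) → (4,0) → (3,0) → (2,0) → (1,0) → (0,0) → (0,1) → (0,2) → (1,2) → (2,2) → (2,3) → (2,4) → (2,5) → (2,6) → (2,7) → (3,7) → (3,6) → (3,5) → (4,5) → (5,5)
Distance: 38 steps

Solution:

┌─────────┬───┬───┬───┐
│↱ → ↓    │   │   │   │
│ ┌─┐ ┌─╴ ╵ ╷ ╵ ╷ │ ╶─┤
│↑│ │↓│     │   │ │   │
│ │ │ └─────┴───┤ └─┐ │
│↑│ │↳ → → → → ↓│   │ │
│ │ └───┬─┬───╴ ├─┐ ╵ │
│↑│  ↓ ↰│ │↓ ← ↲│ │   │
│ └─╴ ╷ │ │ ┌───┘ └─┐ │
│↑ ← ↲│↑│ │↓│       │ │
├─────┤ ╵ │ └─┐ ╶─┐ ╵ │
│↓ A  │↑ ↰│B  │   │   │
│ ╶─┬─┴─╴ ├─╴ │ ┌─┴─┐ │
│↳ ↓│↱ → ↑│   │ │   │ │
│ ╷ │ ╶─┬─┤ ┌─┘ └─┐ │ │
│ │↓│↑ ↰│ │ │     │ │ │
│ │ └─╴ ╵ │ └─────┘ │ │
│ │↳ → ↑  │         │ │
└─┴───────┴─────────┴─┘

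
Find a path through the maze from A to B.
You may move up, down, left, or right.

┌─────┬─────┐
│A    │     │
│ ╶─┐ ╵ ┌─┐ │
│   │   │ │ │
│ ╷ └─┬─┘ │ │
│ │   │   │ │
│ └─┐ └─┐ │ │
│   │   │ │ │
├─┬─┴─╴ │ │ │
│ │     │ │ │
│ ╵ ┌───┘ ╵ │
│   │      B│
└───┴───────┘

Finding the shortest path through the maze:
Path length: 12 steps
Directions: right → right → down → right → up → right → right → down → down → down → down → down

Solution:

┌─────┬─────┐
│A → ↓│↱ → ↓│
│ ╶─┐ ╵ ┌─┐ │
│   │↳ ↑│ │↓│
│ ╷ └─┬─┘ │ │
│ │   │   │↓│
│ └─┐ └─┐ │ │
│   │   │ │↓│
├─┬─┴─╴ │ │ │
│ │     │ │↓│
│ ╵ ┌───┘ ╵ │
│   │      B│
└───┴───────┘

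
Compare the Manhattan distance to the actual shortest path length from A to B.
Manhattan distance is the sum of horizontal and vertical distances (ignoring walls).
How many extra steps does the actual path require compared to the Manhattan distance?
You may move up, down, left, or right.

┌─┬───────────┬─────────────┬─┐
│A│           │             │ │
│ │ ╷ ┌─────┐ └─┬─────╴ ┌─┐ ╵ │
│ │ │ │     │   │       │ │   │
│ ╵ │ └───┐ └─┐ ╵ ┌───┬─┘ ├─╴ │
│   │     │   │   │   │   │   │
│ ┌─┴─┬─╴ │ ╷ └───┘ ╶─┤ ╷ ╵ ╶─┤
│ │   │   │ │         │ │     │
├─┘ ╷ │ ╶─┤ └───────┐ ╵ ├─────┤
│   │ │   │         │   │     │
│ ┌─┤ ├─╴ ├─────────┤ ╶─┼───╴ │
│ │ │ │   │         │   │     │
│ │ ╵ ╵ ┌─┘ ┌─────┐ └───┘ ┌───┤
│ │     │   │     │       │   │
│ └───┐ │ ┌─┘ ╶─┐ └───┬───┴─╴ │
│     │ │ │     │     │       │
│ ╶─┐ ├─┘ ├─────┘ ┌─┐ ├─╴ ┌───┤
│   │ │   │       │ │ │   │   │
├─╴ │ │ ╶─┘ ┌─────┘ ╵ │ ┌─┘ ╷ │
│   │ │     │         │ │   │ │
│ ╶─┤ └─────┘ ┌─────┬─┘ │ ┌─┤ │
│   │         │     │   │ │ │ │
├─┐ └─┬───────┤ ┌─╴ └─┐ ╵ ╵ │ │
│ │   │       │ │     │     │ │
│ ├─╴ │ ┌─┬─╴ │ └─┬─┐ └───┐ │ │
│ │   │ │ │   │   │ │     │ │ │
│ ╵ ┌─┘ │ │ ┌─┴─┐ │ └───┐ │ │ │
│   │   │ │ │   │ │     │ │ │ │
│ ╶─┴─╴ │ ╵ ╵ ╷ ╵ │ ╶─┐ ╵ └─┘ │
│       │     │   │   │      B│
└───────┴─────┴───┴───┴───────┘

Manhattan distance: |14 - 0| + |14 - 0| = 28
Actual path length: 74
Extra steps: 74 - 28 = 46

Solution:

┌─┬───────────┬─────────────┬─┐
│A│↱ ↓        │             │ │
│ │ ╷ ┌─────┐ └─┬─────╴ ┌─┐ ╵ │
│↓│↑│↓│     │   │       │ │   │
│ ╵ │ └───┐ └─┐ ╵ ┌───┬─┘ ├─╴ │
│↳ ↑│↳ → ↓│   │   │   │   │   │
│ ┌─┴─┬─╴ │ ╷ └───┘ ╶─┤ ╷ ╵ ╶─┤
│ │↓ ↰│↓ ↲│ │         │ │     │
├─┘ ╷ │ ╶─┤ └───────┐ ╵ ├─────┤
│↓ ↲│↑│↳ ↓│         │   │     │
│ ┌─┤ ├─╴ ├─────────┤ ╶─┼───╴ │
│↓│ │↑│↓ ↲│         │   │     │
│ │ ╵ ╵ ┌─┘ ┌─────┐ └───┘ ┌───┤
│↓│  ↑ ↲│   │     │       │   │
│ └───┐ │ ┌─┘ ╶─┐ └───┬───┴─╴ │
│↓    │ │ │     │     │       │
│ ╶─┐ ├─┘ ├─────┘ ┌─┐ ├─╴ ┌───┤
│↳ ↓│ │   │       │ │ │   │   │
├─╴ │ │ ╶─┘ ┌─────┘ ╵ │ ┌─┘ ╷ │
│↓ ↲│ │     │         │ │   │ │
│ ╶─┤ └─────┘ ┌─────┬─┘ │ ┌─┤ │
│↳ ↓│         │↱ → ↓│   │ │ │ │
├─┐ └─┬───────┤ ┌─╴ └─┐ ╵ ╵ │ │
│ │↳ ↓│↱ → → ↓│↑│  ↳ ↓│     │ │
│ ├─╴ │ ┌─┬─╴ │ └─┬─┐ └───┐ │ │
│ │↓ ↲│↑│ │↓ ↲│↑ ↰│ │↳ → ↓│ │ │
│ ╵ ┌─┘ │ │ ┌─┴─┐ │ └───┐ │ │ │
│↓ ↲│  ↑│ │↓│↱ ↓│↑│     │↓│ │ │
│ ╶─┴─╴ │ ╵ ╵ ╷ ╵ │ ╶─┐ ╵ └─┘ │
│↳ → → ↑│  ↳ ↑│↳ ↑│   │  ↳ → B│
└───────┴─────┴───┴───┴───────┘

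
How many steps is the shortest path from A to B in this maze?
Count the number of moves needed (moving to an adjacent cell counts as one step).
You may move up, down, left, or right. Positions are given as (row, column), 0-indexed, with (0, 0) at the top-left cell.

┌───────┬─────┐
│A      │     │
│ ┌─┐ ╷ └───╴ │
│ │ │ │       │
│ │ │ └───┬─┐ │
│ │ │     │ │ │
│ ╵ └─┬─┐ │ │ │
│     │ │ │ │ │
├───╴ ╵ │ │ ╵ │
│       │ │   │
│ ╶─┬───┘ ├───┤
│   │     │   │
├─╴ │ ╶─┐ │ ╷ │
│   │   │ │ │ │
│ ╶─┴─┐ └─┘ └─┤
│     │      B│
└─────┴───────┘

Using BFS to find shortest path:
Start: (0, 0), End: (7, 6)
Path found:
(0,0) → (0,1) → (0,2) → (1,2) → (2,2) → (2,3) → (2,4) → (3,4) → (4,4) → (5,4) → (5,3) → (5,2) → (6,2) → (6,3) → (7,3) → (7,4) → (7,5) → (7,6)
Number of steps: 17

Solution:

┌───────┬─────┐
│A → ↓  │     │
│ ┌─┐ ╷ └───╴ │
│ │ │↓│       │
│ │ │ └───┬─┐ │
│ │ │↳ → ↓│ │ │
│ ╵ └─┬─┐ │ │ │
│     │ │↓│ │ │
├───╴ ╵ │ │ ╵ │
│       │↓│   │
│ ╶─┬───┘ ├───┤
│   │↓ ← ↲│   │
├─╴ │ ╶─┐ │ ╷ │
│   │↳ ↓│ │ │ │
│ ╶─┴─┐ └─┘ └─┤
│     │↳ → → B│
└─────┴───────┘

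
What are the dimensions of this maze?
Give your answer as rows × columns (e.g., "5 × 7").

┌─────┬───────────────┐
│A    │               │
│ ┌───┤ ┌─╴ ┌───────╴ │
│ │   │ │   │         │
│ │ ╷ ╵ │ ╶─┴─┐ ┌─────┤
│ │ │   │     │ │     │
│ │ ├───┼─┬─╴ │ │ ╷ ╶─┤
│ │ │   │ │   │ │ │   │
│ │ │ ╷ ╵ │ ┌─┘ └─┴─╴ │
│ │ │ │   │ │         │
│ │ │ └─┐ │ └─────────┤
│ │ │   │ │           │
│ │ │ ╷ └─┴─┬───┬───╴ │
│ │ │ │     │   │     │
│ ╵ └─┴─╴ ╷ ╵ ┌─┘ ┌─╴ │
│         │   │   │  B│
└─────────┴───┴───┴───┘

Counting the maze dimensions:
Rows (vertical): 8
Columns (horizontal): 11
Dimensions: 8 × 11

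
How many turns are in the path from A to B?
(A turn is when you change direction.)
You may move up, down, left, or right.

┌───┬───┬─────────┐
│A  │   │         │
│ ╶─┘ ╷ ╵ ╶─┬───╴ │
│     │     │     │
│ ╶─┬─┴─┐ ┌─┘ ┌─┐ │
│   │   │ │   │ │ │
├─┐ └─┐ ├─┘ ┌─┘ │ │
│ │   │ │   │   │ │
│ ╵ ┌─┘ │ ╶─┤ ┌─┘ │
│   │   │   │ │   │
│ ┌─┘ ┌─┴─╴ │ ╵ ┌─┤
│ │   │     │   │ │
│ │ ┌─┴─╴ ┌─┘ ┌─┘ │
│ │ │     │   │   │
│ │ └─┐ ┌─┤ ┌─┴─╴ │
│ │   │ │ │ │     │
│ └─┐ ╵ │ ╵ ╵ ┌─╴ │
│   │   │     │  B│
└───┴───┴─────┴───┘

Directions: down, right, right, up, right, down, right, up, right, right, right, right, down, down, down, down, left, down, left, down, left, down, down, right, up, right, right, down
Number of turns: 18

Solution:

┌───┬───┬─────────┐
│A  │↱ ↓│↱ → → → ↓│
│ ╶─┘ ╷ ╵ ╶─┬───╴ │
│↳ → ↑│↳ ↑  │    ↓│
│ ╶─┬─┴─┐ ┌─┘ ┌─┐ │
│   │   │ │   │ │↓│
├─┐ └─┐ ├─┘ ┌─┘ │ │
│ │   │ │   │   │↓│
│ ╵ ┌─┘ │ ╶─┤ ┌─┘ │
│   │   │   │ │↓ ↲│
│ ┌─┘ ┌─┴─╴ │ ╵ ┌─┤
│ │   │     │↓ ↲│ │
│ │ ┌─┴─╴ ┌─┘ ┌─┘ │
│ │ │     │↓ ↲│   │
│ │ └─┐ ┌─┤ ┌─┴─╴ │
│ │   │ │ │↓│↱ → ↓│
│ └─┐ ╵ │ ╵ ╵ ┌─╴ │
│   │   │  ↳ ↑│  B│
└───┴───┴─────┴───┘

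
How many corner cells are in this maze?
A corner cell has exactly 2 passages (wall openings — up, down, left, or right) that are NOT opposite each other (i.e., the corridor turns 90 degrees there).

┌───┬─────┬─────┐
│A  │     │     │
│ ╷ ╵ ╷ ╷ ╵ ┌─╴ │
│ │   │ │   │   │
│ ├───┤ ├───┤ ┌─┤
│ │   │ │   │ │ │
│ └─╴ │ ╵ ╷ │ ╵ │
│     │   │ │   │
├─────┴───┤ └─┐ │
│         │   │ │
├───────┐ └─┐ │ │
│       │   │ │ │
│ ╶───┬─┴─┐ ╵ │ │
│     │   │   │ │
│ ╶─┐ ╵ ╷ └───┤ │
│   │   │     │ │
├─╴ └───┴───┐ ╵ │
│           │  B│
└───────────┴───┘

Counting corner cells (2 non-opposite passages):
Total corners: 39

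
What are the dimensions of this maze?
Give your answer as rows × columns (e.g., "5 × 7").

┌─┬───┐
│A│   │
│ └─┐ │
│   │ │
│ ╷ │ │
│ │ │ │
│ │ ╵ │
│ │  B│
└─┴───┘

Counting the maze dimensions:
Rows (vertical): 4
Columns (horizontal): 3
Dimensions: 4 × 3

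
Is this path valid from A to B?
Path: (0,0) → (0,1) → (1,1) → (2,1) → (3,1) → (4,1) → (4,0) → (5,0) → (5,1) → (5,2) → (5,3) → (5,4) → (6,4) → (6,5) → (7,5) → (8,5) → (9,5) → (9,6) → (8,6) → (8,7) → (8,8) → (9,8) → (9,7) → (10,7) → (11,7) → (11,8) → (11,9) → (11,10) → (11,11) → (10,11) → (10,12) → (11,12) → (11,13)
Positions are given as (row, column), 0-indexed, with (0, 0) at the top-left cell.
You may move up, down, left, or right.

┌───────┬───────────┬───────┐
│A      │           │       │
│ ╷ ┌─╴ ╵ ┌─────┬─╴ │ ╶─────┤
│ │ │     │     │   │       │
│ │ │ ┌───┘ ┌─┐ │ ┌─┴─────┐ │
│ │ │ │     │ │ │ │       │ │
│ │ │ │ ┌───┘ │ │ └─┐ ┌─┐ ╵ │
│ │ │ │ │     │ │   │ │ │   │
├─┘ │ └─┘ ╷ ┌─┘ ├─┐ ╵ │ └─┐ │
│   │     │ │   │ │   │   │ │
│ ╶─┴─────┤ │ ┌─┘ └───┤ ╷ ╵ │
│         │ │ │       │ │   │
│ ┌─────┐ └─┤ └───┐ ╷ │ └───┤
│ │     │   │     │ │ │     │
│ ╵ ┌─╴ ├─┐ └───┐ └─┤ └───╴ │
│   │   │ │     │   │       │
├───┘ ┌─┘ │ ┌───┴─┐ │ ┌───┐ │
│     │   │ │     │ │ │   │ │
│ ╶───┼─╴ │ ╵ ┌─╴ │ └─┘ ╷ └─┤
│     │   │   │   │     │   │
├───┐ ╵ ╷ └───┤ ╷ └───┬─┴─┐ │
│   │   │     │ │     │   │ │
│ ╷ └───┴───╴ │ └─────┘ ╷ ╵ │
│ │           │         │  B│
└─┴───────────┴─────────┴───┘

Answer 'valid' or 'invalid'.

Checking path validity:
Result: All consecutive moves are passable.

valid

Correct solution:

┌───────┬───────────┬───────┐
│A ↓    │           │       │
│ ╷ ┌─╴ ╵ ┌─────┬─╴ │ ╶─────┤
│ │↓│     │     │   │       │
│ │ │ ┌───┘ ┌─┐ │ ┌─┴─────┐ │
│ │↓│ │     │ │ │ │       │ │
│ │ │ │ ┌───┘ │ │ └─┐ ┌─┐ ╵ │
│ │↓│ │ │     │ │   │ │ │   │
├─┘ │ └─┘ ╷ ┌─┘ ├─┐ ╵ │ └─┐ │
│↓ ↲│     │ │   │ │   │   │ │
│ ╶─┴─────┤ │ ┌─┘ └───┤ ╷ ╵ │
│↳ → → → ↓│ │ │       │ │   │
│ ┌─────┐ └─┤ └───┐ ╷ │ └───┤
│ │     │↳ ↓│     │ │ │     │
│ ╵ ┌─╴ ├─┐ └───┐ └─┤ └───╴ │
│   │   │ │↓    │   │       │
├───┘ ┌─┘ │ ┌───┴─┐ │ ┌───┐ │
│     │   │↓│↱ → ↓│ │ │   │ │
│ ╶───┼─╴ │ ╵ ┌─╴ │ └─┘ ╷ └─┤
│     │   │↳ ↑│↓ ↲│     │   │
├───┐ ╵ ╷ └───┤ ╷ └───┬─┴─┐ │
│   │   │     │↓│     │↱ ↓│ │
│ ╷ └───┴───╴ │ └─────┘ ╷ ╵ │
│ │           │↳ → → → ↑│↳ B│
└─┴───────────┴─────────┴───┘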